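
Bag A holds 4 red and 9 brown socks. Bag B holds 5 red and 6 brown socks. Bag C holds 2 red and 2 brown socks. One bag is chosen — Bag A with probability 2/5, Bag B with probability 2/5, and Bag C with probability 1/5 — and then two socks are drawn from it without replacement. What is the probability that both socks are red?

587/4290

From Bag A: P(both red) = (4/13)(3/12) = 1/13.
From Bag B: P(both red) = (5/11)(4/10) = 2/11.
From Bag C: P(both red) = (2/4)(1/3) = 1/6.
Total probability = (2/5)(1/13) + (2/5)(2/11) + (1/5)(1/6) = 587/4290.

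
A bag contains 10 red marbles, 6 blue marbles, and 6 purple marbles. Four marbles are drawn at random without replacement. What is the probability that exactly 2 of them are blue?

360/1463

One ordering (blue drawn first) has probability 6/22 × 5/21 × 16/20 × 15/19 = 7200/175560 = 60/1463.
There are C(4,2) = 6 such orderings, each equally likely, so P = 6 × 60/1463 = 360/1463.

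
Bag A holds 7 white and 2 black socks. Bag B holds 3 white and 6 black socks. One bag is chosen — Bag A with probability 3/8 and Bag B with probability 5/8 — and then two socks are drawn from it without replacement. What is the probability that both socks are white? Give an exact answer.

13/48

From Bag A: P(both white) = (7/9)(6/8) = 7/12.
From Bag B: P(both white) = (3/9)(2/8) = 1/12.
Total probability = (3/8)(7/12) + (5/8)(1/12) = 13/48.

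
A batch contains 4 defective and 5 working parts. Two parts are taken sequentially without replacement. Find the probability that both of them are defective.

1/6

P(all defective) = 4/9 × 3/8 = 12/72 = 1/6.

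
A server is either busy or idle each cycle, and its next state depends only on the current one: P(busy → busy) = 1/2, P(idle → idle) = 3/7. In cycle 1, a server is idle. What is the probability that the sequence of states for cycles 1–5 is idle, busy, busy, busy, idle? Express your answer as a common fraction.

Cycle 1 is given. For each transition, use the conditional probability from the current state:
P(busy | idle) = 4/7; P(busy | busy) = 1/2; P(busy | busy) = 1/2; P(idle | busy) = 1/2.
P = 4/7 × 1/2 × 1/2 × 1/2 = 4/56 = 1/14.

1/14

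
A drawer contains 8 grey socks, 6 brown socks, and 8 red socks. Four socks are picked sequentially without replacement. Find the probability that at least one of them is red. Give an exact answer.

P(no red) = 14/22 × 13/21 × 12/20 × 11/19 = 24024/175560 = 13/95.
P(at least one) = 1 − 13/95 = 82/95.

82/95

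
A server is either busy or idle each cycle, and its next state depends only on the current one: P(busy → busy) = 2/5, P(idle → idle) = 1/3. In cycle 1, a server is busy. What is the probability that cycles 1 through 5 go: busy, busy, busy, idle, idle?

4/125

Cycle 1 is given. For each transition, use the conditional probability from the current state:
P(busy | busy) = 2/5; P(busy | busy) = 2/5; P(idle | busy) = 3/5; P(idle | idle) = 1/3.
P = 2/5 × 2/5 × 3/5 × 1/3 = 12/375 = 4/125.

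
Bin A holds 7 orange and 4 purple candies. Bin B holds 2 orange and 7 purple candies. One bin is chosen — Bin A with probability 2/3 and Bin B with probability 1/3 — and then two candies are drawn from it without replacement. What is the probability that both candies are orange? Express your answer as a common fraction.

From Bin A: P(both orange) = (7/11)(6/10) = 21/55.
From Bin B: P(both orange) = (2/9)(1/8) = 1/36.
Total probability = (2/3)(21/55) + (1/3)(1/36) = 1567/5940.

1567/5940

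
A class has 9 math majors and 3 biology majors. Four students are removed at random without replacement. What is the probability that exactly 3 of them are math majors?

28/55

One ordering (math majors drawn first) has probability 9/12 × 8/11 × 7/10 × 3/9 = 1512/11880 = 7/55.
There are C(4,3) = 4 such orderings, each equally likely, so P = 4 × 7/55 = 28/55.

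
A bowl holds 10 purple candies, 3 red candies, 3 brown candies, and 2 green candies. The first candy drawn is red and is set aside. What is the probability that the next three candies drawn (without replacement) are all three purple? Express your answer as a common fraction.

With the first candy removed, 10 purple remain out of 17.
P = 10/17 × 9/16 × 8/15 = 720/4080 = 3/17.

3/17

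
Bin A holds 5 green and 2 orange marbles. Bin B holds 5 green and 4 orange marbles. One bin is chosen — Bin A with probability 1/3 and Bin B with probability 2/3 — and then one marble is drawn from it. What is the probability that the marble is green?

115/189

From Bin A: P(green) = 5/7.
From Bin B: P(green) = 5/9.
Total probability = (1/3)(5/7) + (2/3)(5/9) = 115/189.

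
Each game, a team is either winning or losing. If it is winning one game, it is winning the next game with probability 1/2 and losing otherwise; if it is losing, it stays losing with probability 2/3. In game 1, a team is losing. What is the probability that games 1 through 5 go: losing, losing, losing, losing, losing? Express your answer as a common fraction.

16/81

Game 1 is given. For each transition, use the conditional probability from the current state:
P(losing | losing) = 2/3; P(losing | losing) = 2/3; P(losing | losing) = 2/3; P(losing | losing) = 2/3.
P = 2/3 × 2/3 × 2/3 × 2/3 = 16/81.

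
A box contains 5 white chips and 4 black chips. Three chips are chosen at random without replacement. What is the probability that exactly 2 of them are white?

One ordering (white drawn first) has probability 5/9 × 4/8 × 4/7 = 80/504 = 10/63.
There are C(3,2) = 3 such orderings, each equally likely, so P = 3 × 10/63 = 10/21.

10/21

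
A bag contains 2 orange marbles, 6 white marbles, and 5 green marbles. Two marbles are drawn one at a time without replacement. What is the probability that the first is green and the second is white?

5/26

Chain rule:
P = 5/13 × 6/12 = 30/156 = 5/26.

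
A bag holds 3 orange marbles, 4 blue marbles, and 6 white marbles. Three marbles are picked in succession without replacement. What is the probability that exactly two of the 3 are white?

One ordering (white drawn first) has probability 6/13 × 5/12 × 7/11 = 210/1716 = 35/286.
There are C(3,2) = 3 such orderings, each equally likely, so P = 3 × 35/286 = 105/286.

105/286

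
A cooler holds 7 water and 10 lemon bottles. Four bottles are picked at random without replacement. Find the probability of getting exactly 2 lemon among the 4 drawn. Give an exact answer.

27/68

One ordering (lemon drawn first) has probability 10/17 × 9/16 × 7/15 × 6/14 = 3780/57120 = 9/136.
There are C(4,2) = 6 such orderings, each equally likely, so P = 6 × 9/136 = 27/68.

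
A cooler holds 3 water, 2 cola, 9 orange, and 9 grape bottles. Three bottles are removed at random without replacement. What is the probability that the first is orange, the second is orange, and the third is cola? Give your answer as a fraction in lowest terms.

24/1771

Each draw changes the counts, so multiply the conditional probabilities along the sequence:
P = 9/23 × 8/22 × 2/21 = 144/10626 = 24/1771.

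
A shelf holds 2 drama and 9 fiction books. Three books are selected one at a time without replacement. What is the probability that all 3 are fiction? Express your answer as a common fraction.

P(every draw is fiction) = 9/11 × 8/10 × 7/9 = 504/990 = 28/55.

28/55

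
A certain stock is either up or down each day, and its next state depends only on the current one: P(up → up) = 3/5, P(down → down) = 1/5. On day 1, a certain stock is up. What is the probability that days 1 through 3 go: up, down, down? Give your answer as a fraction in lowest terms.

2/25

Day 1 is given. For each transition, use the conditional probability from the current state:
P(down | up) = 2/5; P(down | down) = 1/5.
P = 2/5 × 1/5 = 2/25.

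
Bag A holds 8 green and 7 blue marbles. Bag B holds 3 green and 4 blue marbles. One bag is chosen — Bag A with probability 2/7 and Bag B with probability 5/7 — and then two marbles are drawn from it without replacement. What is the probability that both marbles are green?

From Bag A: P(both green) = (8/15)(7/14) = 4/15.
From Bag B: P(both green) = (3/7)(2/6) = 1/7.
Total probability = (2/7)(4/15) + (5/7)(1/7) = 131/735.

131/735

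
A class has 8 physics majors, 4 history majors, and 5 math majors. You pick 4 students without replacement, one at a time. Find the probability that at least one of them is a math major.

377/476

P(no math majors) = 12/17 × 11/16 × 10/15 × 9/14 = 11880/57120 = 99/476.
P(at least one) = 1 − 99/476 = 377/476.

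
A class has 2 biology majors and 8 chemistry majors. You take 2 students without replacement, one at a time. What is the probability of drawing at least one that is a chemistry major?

44/45

P(no chemistry majors) = 2/10 × 1/9 = 2/90 = 1/45.
P(at least one) = 1 − 1/45 = 44/45.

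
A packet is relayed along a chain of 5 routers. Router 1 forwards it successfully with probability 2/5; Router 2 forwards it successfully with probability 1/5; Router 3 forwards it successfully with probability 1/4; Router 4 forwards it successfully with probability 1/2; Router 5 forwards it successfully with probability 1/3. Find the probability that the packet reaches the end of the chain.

Multiplying along the chain,
P = 2/5 × 1/5 × 1/4 × 1/2 × 1/3 = 2/600 = 1/300.

1/300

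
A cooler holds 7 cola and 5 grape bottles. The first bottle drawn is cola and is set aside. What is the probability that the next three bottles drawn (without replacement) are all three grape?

With the first bottle removed, 5 grape remain out of 11.
P = 5/11 × 4/10 × 3/9 = 60/990 = 2/33.

2/33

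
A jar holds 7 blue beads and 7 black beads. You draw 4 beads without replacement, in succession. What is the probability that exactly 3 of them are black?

One ordering (black drawn first) has probability 7/14 × 6/13 × 5/12 × 7/11 = 1470/24024 = 35/572.
There are C(4,3) = 4 such orderings, each equally likely, so P = 4 × 35/572 = 35/143.

35/143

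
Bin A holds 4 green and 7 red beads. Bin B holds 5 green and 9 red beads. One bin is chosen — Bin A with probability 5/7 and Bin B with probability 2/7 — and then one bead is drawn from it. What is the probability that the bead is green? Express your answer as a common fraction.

195/539

From Bin A: P(green) = 4/11.
From Bin B: P(green) = 5/14.
Total probability = (5/7)(4/11) + (2/7)(5/14) = 195/539.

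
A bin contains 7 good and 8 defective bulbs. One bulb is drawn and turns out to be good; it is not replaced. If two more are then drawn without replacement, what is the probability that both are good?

15/91

After the first draw, 6 of the remaining 14 bulbs are good.
P = 6/14 × 5/13 = 30/182 = 15/91.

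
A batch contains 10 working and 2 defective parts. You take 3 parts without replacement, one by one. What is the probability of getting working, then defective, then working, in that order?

3/22

Chain rule:
P = 10/12 × 2/11 × 9/10 = 180/1320 = 3/22.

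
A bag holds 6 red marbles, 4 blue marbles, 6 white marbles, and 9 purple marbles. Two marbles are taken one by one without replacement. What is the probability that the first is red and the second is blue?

Chain rule:
P = 6/25 × 4/24 = 24/600 = 1/25.

1/25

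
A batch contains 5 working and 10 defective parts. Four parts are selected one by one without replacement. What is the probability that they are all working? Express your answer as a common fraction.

1/273

P(every draw is working) = 5/15 × 4/14 × 3/13 × 2/12 = 120/32760 = 1/273.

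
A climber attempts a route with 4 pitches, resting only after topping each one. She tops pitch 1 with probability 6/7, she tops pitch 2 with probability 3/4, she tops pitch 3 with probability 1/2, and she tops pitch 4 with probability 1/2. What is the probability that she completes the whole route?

9/56

Multiplying along the chain,
P = 6/7 × 3/4 × 1/2 × 1/2 = 18/112 = 9/56.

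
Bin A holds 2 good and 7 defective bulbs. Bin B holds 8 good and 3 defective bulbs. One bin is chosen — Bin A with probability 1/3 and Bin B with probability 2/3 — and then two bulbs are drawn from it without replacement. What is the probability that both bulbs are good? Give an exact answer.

2071/5940

From Bin A: P(both good) = (2/9)(1/8) = 1/36.
From Bin B: P(both good) = (8/11)(7/10) = 28/55.
Total probability = (1/3)(1/36) + (2/3)(28/55) = 2071/5940.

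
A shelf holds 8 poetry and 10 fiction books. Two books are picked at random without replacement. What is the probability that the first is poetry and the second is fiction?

Chain rule:
P = 8/18 × 10/17 = 80/306 = 40/153.

40/153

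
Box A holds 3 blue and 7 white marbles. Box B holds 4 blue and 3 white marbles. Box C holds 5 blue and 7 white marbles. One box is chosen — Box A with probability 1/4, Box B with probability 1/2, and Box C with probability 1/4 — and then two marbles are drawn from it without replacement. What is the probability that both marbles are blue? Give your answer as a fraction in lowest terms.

76/385

From Box A: P(both blue) = (3/10)(2/9) = 1/15.
From Box B: P(both blue) = (4/7)(3/6) = 2/7.
From Box C: P(both blue) = (5/12)(4/11) = 5/33.
Total probability = (1/4)(1/15) + (1/2)(2/7) + (1/4)(5/33) = 76/385.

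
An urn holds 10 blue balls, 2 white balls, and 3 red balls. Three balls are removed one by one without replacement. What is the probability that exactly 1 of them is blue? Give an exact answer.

One ordering (blue drawn first) has probability 10/15 × 5/14 × 4/13 = 200/2730 = 20/273.
There are C(3,1) = 3 such orderings, each equally likely, so P = 3 × 20/273 = 20/91.

20/91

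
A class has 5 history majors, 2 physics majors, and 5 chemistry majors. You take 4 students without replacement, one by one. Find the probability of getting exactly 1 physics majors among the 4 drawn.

One ordering (a physics major drawn first) has probability 2/12 × 10/11 × 9/10 × 8/9 = 1440/11880 = 4/33.
There are C(4,1) = 4 such orderings, each equally likely, so P = 4 × 4/33 = 16/33.

16/33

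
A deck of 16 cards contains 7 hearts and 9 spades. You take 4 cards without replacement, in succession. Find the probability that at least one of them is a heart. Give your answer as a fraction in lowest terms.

121/130

P(no hearts) = 9/16 × 8/15 × 7/14 × 6/13 = 3024/43680 = 9/130.
P(at least one) = 1 − 9/130 = 121/130.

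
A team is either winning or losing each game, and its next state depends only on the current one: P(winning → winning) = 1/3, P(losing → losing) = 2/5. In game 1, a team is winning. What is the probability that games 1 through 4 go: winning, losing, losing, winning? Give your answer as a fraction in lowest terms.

4/25

Game 1 is given. For each transition, use the conditional probability from the current state:
P(losing | winning) = 2/3; P(losing | losing) = 2/5; P(winning | losing) = 3/5.
P = 2/3 × 2/5 × 3/5 = 12/75 = 4/25.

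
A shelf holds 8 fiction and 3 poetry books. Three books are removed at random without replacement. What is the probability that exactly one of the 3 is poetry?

One ordering (poetry drawn first) has probability 3/11 × 8/10 × 7/9 = 168/990 = 28/165.
There are C(3,1) = 3 such orderings, each equally likely, so P = 3 × 28/165 = 28/55.

28/55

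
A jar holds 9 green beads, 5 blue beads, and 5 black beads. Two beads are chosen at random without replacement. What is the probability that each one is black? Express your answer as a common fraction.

10/171

P = 5/19 × 4/18 = 20/342 = 10/171.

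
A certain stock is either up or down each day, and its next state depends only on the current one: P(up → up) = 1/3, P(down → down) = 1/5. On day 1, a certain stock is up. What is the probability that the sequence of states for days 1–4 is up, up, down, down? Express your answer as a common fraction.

2/45

Day 1 is given. For each transition, use the conditional probability from the current state:
P(up | up) = 1/3; P(down | up) = 2/3; P(down | down) = 1/5.
P = 1/3 × 2/3 × 1/5 = 2/45.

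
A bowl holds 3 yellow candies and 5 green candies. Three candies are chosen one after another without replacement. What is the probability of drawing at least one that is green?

55/56

P(no green) = 3/8 × 2/7 × 1/6 = 6/336 = 1/56.
P(at least one) = 1 − 1/56 = 55/56.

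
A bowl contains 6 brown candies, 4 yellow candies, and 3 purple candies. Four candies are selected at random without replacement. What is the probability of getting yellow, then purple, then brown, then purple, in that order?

Chain rule:
P = 4/13 × 3/12 × 6/11 × 2/10 = 144/17160 = 6/715.

6/715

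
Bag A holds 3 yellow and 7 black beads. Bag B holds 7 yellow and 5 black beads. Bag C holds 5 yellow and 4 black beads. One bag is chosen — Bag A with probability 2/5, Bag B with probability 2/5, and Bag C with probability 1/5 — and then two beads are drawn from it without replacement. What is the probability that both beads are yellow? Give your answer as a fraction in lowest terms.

1037/4950

From Bag A: P(both yellow) = (3/10)(2/9) = 1/15.
From Bag B: P(both yellow) = (7/12)(6/11) = 7/22.
From Bag C: P(both yellow) = (5/9)(4/8) = 5/18.
Total probability = (2/5)(1/15) + (2/5)(7/22) + (1/5)(5/18) = 1037/4950.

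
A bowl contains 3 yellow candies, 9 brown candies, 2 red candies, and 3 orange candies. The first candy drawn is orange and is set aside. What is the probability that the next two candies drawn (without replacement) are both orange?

With the first candy removed, 2 orange remain out of 16.
P = 2/16 × 1/15 = 2/240 = 1/120.

1/120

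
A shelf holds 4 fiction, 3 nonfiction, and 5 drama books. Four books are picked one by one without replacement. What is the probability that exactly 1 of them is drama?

35/99

One ordering (drama drawn first) has probability 5/12 × 7/11 × 6/10 × 5/9 = 1050/11880 = 35/396.
There are C(4,1) = 4 such orderings, each equally likely, so P = 4 × 35/396 = 35/99.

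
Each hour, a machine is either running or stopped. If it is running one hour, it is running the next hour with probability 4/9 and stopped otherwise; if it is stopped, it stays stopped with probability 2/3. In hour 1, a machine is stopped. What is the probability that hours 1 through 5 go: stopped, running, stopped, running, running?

Hour 1 is given. For each transition, use the conditional probability from the current state:
P(running | stopped) = 1/3; P(stopped | running) = 5/9; P(running | stopped) = 1/3; P(running | running) = 4/9.
P = 1/3 × 5/9 × 1/3 × 4/9 = 20/729.

20/729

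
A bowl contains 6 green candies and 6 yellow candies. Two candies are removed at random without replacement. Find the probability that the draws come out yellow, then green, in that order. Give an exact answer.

3/11

Chain rule:
P = 6/12 × 6/11 = 36/132 = 3/11.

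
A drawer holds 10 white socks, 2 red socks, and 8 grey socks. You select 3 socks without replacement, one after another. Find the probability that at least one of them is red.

27/95

P(no red) = 18/20 × 17/19 × 16/18 = 4896/6840 = 68/95.
P(at least one) = 1 − 68/95 = 27/95.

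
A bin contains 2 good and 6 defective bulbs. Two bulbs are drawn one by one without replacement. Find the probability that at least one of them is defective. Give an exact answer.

P(no defective) = 2/8 × 1/7 = 2/56 = 1/28.
P(at least one) = 1 − 1/28 = 27/28.

27/28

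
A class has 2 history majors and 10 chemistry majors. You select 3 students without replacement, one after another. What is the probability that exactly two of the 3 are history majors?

1/22

One ordering (history majors drawn first) has probability 2/12 × 1/11 × 10/10 = 20/1320 = 1/66.
There are C(3,2) = 3 such orderings, each equally likely, so P = 3 × 1/66 = 1/22.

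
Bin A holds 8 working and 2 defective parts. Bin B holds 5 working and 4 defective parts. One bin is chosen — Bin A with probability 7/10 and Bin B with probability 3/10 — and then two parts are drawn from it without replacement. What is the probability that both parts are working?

From Bin A: P(both working) = (8/10)(7/9) = 28/45.
From Bin B: P(both working) = (5/9)(4/8) = 5/18.
Total probability = (7/10)(28/45) + (3/10)(5/18) = 467/900.

467/900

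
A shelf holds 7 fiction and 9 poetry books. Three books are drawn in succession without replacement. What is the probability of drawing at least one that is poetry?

P(no poetry) = 7/16 × 6/15 × 5/14 = 210/3360 = 1/16.
P(at least one) = 1 − 1/16 = 15/16.

15/16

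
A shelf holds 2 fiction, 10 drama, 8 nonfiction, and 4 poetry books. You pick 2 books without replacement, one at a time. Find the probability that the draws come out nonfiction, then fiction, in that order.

Each draw changes the counts, so multiply the conditional probabilities along the sequence:
P = 8/24 × 2/23 = 16/552 = 2/69.

2/69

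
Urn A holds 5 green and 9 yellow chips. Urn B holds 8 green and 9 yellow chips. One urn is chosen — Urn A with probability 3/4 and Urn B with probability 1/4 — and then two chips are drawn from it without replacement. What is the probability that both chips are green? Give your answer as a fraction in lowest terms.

1657/12376

From Urn A: P(both green) = (5/14)(4/13) = 10/91.
From Urn B: P(both green) = (8/17)(7/16) = 7/34.
Total probability = (3/4)(10/91) + (1/4)(7/34) = 1657/12376.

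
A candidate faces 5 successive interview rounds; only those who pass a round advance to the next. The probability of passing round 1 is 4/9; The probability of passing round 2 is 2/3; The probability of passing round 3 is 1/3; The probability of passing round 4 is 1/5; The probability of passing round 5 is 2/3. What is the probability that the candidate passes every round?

16/1215

The events are sequential, so multiply the conditional probabilities:
P = 4/9 × 2/3 × 1/3 × 1/5 × 2/3 = 16/1215.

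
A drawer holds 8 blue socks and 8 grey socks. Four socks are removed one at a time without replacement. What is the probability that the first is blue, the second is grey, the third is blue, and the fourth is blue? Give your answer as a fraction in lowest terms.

Each draw changes the counts, so multiply the conditional probabilities along the sequence:
P = 8/16 × 8/15 × 7/14 × 6/13 = 2688/43680 = 4/65.

4/65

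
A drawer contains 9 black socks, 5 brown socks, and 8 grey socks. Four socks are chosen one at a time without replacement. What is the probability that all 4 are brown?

P = 5/22 × 4/21 × 3/20 × 2/19 = 120/175560 = 1/1463.

1/1463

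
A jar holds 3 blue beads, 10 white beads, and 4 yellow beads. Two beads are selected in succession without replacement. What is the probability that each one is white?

45/136

P(every draw is white) = 10/17 × 9/16 = 90/272 = 45/136.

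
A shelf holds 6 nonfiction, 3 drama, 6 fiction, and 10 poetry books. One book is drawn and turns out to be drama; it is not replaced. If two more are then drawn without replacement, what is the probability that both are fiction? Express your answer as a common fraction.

With the first book removed, 6 fiction remain out of 24.
P = 6/24 × 5/23 = 30/552 = 5/92.

5/92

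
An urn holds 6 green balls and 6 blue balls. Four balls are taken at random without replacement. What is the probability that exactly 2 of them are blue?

One ordering (blue drawn first) has probability 6/12 × 5/11 × 6/10 × 5/9 = 900/11880 = 5/66.
There are C(4,2) = 6 such orderings, each equally likely, so P = 6 × 5/66 = 5/11.

5/11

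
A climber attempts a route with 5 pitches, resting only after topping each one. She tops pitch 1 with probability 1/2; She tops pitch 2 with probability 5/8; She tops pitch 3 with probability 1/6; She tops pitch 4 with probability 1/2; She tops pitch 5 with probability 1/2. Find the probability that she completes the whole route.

5/384

The events are sequential, so multiply the conditional probabilities:
P = 1/2 × 5/8 × 1/6 × 1/2 × 1/2 = 5/384.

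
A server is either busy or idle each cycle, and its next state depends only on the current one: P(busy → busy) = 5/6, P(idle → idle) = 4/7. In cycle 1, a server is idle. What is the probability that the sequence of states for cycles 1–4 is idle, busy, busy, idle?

5/84

Cycle 1 is given. For each transition, use the conditional probability from the current state:
P(busy | idle) = 3/7; P(busy | busy) = 5/6; P(idle | busy) = 1/6.
P = 3/7 × 5/6 × 1/6 = 15/252 = 5/84.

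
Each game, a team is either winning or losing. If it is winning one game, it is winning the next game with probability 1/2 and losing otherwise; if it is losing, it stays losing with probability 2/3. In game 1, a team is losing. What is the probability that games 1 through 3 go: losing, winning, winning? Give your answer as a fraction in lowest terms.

1/6

Game 1 is given. For each transition, use the conditional probability from the current state:
P(winning | losing) = 1/3; P(winning | winning) = 1/2.
P = 1/3 × 1/2 = 1/6.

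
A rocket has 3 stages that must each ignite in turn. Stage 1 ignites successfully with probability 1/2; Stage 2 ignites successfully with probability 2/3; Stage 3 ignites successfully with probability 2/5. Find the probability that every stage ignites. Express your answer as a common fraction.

2/15

Each stage is reached only if all earlier stages succeed, so
P = 1/2 × 2/3 × 2/5 = 4/30 = 2/15.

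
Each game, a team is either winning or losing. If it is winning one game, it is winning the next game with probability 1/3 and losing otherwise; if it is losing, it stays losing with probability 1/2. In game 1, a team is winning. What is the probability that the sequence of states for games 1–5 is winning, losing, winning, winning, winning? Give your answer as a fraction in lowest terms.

Game 1 is given. For each transition, use the conditional probability from the current state:
P(losing | winning) = 2/3; P(winning | losing) = 1/2; P(winning | winning) = 1/3; P(winning | winning) = 1/3.
P = 2/3 × 1/2 × 1/3 × 1/3 = 2/54 = 1/27.

1/27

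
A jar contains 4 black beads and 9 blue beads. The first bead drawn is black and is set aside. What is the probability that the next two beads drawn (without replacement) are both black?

After the first draw, 3 of the remaining 12 beads are black.
P = 3/12 × 2/11 = 6/132 = 1/22.

1/22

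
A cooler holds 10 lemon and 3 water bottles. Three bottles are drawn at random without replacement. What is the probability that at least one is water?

P(no water) = 10/13 × 9/12 × 8/11 = 720/1716 = 60/143.
P(at least one) = 1 − 60/143 = 83/143.

83/143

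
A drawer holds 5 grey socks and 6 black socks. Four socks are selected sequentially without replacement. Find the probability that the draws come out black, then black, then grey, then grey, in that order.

5/66

Multiply the probability of each draw given the previous ones:
P = 6/11 × 5/10 × 5/9 × 4/8 = 600/7920 = 5/66.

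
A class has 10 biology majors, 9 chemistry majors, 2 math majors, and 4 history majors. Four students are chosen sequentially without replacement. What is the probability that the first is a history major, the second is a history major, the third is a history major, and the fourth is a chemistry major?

Each draw changes the counts, so multiply the conditional probabilities along the sequence:
P = 4/25 × 3/24 × 2/23 × 9/22 = 216/303600 = 9/12650.

9/12650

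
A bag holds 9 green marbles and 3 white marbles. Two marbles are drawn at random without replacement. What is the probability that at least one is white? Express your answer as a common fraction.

5/11

P(no white) = 9/12 × 8/11 = 72/132 = 6/11.
P(at least one) = 1 − 6/11 = 5/11.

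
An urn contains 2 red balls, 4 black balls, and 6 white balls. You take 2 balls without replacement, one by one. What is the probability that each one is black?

P(every draw is black) = 4/12 × 3/11 = 12/132 = 1/11.

1/11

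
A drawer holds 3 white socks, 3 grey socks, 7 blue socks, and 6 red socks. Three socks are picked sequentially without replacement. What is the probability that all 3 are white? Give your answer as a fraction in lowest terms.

1/969

P(every draw is white) = 3/19 × 2/18 × 1/17 = 6/5814 = 1/969.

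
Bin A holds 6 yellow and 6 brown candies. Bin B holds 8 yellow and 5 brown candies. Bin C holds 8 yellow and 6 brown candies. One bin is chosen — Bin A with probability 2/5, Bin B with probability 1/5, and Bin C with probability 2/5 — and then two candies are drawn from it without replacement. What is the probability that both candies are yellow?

From Bin A: P(both yellow) = (6/12)(5/11) = 5/22.
From Bin B: P(both yellow) = (8/13)(7/12) = 14/39.
From Bin C: P(both yellow) = (8/14)(7/13) = 4/13.
Total probability = (2/5)(5/22) + (1/5)(14/39) + (2/5)(4/13) = 613/2145.

613/2145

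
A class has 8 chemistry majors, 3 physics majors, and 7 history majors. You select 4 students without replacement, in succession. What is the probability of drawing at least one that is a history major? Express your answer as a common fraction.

91/102

P(no history majors) = 11/18 × 10/17 × 9/16 × 8/15 = 7920/73440 = 11/102.
P(at least one) = 1 − 11/102 = 91/102.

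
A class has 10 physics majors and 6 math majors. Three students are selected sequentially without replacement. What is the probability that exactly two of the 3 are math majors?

15/56

One ordering (math majors drawn first) has probability 6/16 × 5/15 × 10/14 = 300/3360 = 5/56.
There are C(3,2) = 3 such orderings, each equally likely, so P = 3 × 5/56 = 15/56.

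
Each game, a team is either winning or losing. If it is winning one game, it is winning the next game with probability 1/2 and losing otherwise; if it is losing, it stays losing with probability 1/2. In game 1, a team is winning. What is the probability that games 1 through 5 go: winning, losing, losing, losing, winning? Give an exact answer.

1/16

Game 1 is given. For each transition, use the conditional probability from the current state:
P(losing | winning) = 1/2; P(losing | losing) = 1/2; P(losing | losing) = 1/2; P(winning | losing) = 1/2.
P = 1/2 × 1/2 × 1/2 × 1/2 = 1/16.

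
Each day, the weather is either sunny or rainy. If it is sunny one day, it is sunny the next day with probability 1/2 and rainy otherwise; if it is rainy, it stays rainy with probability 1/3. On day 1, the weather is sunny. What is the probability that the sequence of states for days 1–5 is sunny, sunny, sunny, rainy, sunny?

1/12

Day 1 is given. For each transition, use the conditional probability from the current state:
P(sunny | sunny) = 1/2; P(sunny | sunny) = 1/2; P(rainy | sunny) = 1/2; P(sunny | rainy) = 2/3.
P = 1/2 × 1/2 × 1/2 × 2/3 = 2/24 = 1/12.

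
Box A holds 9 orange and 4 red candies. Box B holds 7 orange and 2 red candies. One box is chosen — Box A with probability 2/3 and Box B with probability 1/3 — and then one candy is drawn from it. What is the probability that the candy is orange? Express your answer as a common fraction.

253/351

From Box A: P(orange) = 9/13.
From Box B: P(orange) = 7/9.
Total probability = (2/3)(9/13) + (1/3)(7/9) = 253/351.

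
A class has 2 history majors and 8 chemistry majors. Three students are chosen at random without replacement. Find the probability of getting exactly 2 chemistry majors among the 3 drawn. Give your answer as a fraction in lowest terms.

7/15

One ordering (chemistry majors drawn first) has probability 8/10 × 7/9 × 2/8 = 112/720 = 7/45.
There are C(3,2) = 3 such orderings, each equally likely, so P = 3 × 7/45 = 7/15.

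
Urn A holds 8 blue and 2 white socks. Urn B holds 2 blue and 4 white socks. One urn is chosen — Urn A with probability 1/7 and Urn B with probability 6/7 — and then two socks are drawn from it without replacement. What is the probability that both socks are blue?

From Urn A: P(both blue) = (8/10)(7/9) = 28/45.
From Urn B: P(both blue) = (2/6)(1/5) = 1/15.
Total probability = (1/7)(28/45) + (6/7)(1/15) = 46/315.

46/315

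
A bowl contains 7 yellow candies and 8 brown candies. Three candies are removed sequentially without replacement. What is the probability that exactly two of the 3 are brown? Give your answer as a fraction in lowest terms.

One ordering (brown drawn first) has probability 8/15 × 7/14 × 7/13 = 392/2730 = 28/195.
There are C(3,2) = 3 such orderings, each equally likely, so P = 3 × 28/195 = 28/65.

28/65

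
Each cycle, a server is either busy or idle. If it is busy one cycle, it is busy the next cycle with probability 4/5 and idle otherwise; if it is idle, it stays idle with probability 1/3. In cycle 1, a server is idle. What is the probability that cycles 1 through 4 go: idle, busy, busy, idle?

Cycle 1 is given. For each transition, use the conditional probability from the current state:
P(busy | idle) = 2/3; P(busy | busy) = 4/5; P(idle | busy) = 1/5.
P = 2/3 × 4/5 × 1/5 = 8/75.

8/75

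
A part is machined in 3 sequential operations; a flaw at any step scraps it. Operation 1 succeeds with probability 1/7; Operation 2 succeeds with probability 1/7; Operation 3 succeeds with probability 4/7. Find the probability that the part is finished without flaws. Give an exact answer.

The events are sequential, so multiply the conditional probabilities:
P = 1/7 × 1/7 × 4/7 = 4/343.

4/343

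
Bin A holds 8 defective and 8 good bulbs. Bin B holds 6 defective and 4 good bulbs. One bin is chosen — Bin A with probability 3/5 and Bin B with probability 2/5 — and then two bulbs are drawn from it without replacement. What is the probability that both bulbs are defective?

From Bin A: P(both defective) = (8/16)(7/15) = 7/30.
From Bin B: P(both defective) = (6/10)(5/9) = 1/3.
Total probability = (3/5)(7/30) + (2/5)(1/3) = 41/150.

41/150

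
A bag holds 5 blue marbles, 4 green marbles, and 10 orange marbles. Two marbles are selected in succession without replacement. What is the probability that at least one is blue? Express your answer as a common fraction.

80/171

P(no blue) = 14/19 × 13/18 = 182/342 = 91/171.
P(at least one) = 1 − 91/171 = 80/171.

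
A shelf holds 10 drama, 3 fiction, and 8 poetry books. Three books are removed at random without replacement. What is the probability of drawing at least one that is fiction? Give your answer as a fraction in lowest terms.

P(no fiction) = 18/21 × 17/20 × 16/19 = 4896/7980 = 408/665.
P(at least one) = 1 − 408/665 = 257/665.

257/665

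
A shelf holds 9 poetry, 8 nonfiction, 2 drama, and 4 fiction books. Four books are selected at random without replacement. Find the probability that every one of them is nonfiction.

2/253

P(all nonfiction) = 8/23 × 7/22 × 6/21 × 5/20 = 1680/212520 = 2/253.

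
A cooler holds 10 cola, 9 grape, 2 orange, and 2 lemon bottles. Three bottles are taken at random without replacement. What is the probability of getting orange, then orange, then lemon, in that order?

Multiply the probability of each draw given the previous ones:
P = 2/23 × 1/22 × 2/21 = 4/10626 = 2/5313.

2/5313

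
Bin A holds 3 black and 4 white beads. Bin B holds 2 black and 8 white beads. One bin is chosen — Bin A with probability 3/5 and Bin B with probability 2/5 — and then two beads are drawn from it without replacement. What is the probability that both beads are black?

From Bin A: P(both black) = (3/7)(2/6) = 1/7.
From Bin B: P(both black) = (2/10)(1/9) = 1/45.
Total probability = (3/5)(1/7) + (2/5)(1/45) = 149/1575.

149/1575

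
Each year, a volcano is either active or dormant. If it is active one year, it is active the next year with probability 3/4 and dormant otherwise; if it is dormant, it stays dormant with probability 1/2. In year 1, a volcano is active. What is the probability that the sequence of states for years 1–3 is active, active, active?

Year 1 is given. For each transition, use the conditional probability from the current state:
P(active | active) = 3/4; P(active | active) = 3/4.
P = 3/4 × 3/4 = 9/16.

9/16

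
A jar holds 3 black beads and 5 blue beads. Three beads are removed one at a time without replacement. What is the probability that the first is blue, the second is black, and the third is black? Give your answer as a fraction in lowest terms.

Each draw changes the counts, so multiply the conditional probabilities along the sequence:
P = 5/8 × 3/7 × 2/6 = 30/336 = 5/56.

5/56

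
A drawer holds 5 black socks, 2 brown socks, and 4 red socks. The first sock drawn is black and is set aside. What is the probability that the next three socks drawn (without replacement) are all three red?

1/30

After the first draw, 4 of the remaining 10 socks are red.
P = 4/10 × 3/9 × 2/8 = 24/720 = 1/30.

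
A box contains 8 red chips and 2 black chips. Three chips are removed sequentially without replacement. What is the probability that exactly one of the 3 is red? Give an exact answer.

One ordering (red drawn first) has probability 8/10 × 2/9 × 1/8 = 16/720 = 1/45.
There are C(3,1) = 3 such orderings, each equally likely, so P = 3 × 1/45 = 1/15.

1/15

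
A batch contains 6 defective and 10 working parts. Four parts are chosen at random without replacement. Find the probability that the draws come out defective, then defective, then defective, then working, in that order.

Chain rule:
P = 6/16 × 5/15 × 4/14 × 10/13 = 1200/43680 = 5/182.

5/182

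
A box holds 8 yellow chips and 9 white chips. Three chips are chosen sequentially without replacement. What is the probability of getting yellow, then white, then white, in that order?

12/85

Each draw changes the counts, so multiply the conditional probabilities along the sequence:
P = 8/17 × 9/16 × 8/15 = 576/4080 = 12/85.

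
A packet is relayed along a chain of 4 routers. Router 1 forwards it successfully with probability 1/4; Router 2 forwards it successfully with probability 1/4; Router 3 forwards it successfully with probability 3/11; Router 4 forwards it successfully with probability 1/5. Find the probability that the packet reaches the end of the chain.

3/880

Multiplying along the chain,
P = 1/4 × 1/4 × 3/11 × 1/5 = 3/880.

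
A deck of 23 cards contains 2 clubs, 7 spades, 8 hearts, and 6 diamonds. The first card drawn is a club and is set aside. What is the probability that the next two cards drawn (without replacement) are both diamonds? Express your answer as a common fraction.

After the first draw, 6 of the remaining 22 cards are diamonds.
P = 6/22 × 5/21 = 30/462 = 5/77.

5/77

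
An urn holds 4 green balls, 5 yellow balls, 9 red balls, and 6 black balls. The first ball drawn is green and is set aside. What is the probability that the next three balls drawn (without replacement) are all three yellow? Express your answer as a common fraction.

10/1771

With the first ball removed, 5 yellow remain out of 23.
P = 5/23 × 4/22 × 3/21 = 60/10626 = 10/1771.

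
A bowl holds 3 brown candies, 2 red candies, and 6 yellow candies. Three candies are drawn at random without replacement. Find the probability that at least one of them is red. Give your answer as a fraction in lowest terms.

P(no red) = 9/11 × 8/10 × 7/9 = 504/990 = 28/55.
P(at least one) = 1 − 28/55 = 27/55.

27/55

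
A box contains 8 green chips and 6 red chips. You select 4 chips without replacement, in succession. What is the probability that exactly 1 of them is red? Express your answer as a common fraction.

One ordering (red drawn first) has probability 6/14 × 8/13 × 7/12 × 6/11 = 2016/24024 = 12/143.
There are C(4,1) = 4 such orderings, each equally likely, so P = 4 × 12/143 = 48/143.

48/143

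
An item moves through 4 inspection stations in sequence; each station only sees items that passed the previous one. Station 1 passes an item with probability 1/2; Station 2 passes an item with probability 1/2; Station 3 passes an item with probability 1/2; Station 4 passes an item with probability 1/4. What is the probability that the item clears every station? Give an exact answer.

Each stage is reached only if all earlier stages succeed, so
P = 1/2 × 1/2 × 1/2 × 1/4 = 1/32.

1/32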